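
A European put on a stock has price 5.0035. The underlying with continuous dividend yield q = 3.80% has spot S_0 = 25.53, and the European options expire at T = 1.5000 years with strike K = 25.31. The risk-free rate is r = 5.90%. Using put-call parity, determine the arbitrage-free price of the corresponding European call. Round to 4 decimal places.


Answer: Call price = 5.9527

Derivation:
Put-call parity: C - P = S_0 * exp(-qT) - K * exp(-rT).
S_0 * exp(-qT) = 25.5300 * 0.94459407 = 24.11548659
K * exp(-rT) = 25.3100 * 0.91530311 = 23.16632173
C = P + S*exp(-qT) - K*exp(-rT)
C = 5.0035 + 24.11548659 - 23.16632173 = 5.9527


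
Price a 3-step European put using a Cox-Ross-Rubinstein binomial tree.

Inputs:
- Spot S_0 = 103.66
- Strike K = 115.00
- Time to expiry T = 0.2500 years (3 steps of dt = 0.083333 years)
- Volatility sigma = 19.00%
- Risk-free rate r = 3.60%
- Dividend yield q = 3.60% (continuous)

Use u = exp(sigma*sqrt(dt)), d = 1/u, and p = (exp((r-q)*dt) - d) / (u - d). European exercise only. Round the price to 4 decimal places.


dt = T/N = 0.083333
u = exp(sigma*sqrt(dt)) = 1.056380; d = 1/u = 0.946629
p = (exp((r-q)*dt) - d) / (u - d) = 0.486291
Discount per step: exp(-r*dt) = 0.997004
Stock lattice S(k, i) with i counting down-moves:
  k=0: S(0,0) = 103.6600
  k=1: S(1,0) = 109.5044; S(1,1) = 98.1275
  k=2: S(2,0) = 115.6783; S(2,1) = 103.6600; S(2,2) = 92.8903
  k=3: S(3,0) = 122.2003; S(3,1) = 109.5044; S(3,2) = 98.1275; S(3,3) = 87.9327
Terminal payoffs V(N, i) = max(K - S_T, 0):
  V(3,0) = 0.000000; V(3,1) = 5.495616; V(3,2) = 16.872462; V(3,3) = 27.067323
Backward induction: V(k, i) = exp(-r*dt) * [p * V(k+1, i) + (1-p) * V(k+1, i+1)].
  V(2,0) = exp(-r*dt) * [p*0.000000 + (1-p)*5.495616] = 2.814688
  V(2,1) = exp(-r*dt) * [p*5.495616 + (1-p)*16.872462] = 11.306031
  V(2,2) = exp(-r*dt) * [p*16.872462 + (1-p)*27.067323] = 22.043421
  V(1,0) = exp(-r*dt) * [p*2.814688 + (1-p)*11.306031] = 7.155266
  V(1,1) = exp(-r*dt) * [p*11.306031 + (1-p)*22.043421] = 16.771531
  V(0,0) = exp(-r*dt) * [p*7.155266 + (1-p)*16.771531] = 12.058993

Answer: Price = V(0,0) = 12.0590


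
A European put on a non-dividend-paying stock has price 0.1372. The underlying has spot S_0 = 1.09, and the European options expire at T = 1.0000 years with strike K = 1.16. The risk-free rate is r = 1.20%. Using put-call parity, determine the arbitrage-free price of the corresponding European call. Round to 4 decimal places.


Put-call parity: C - P = S_0 * exp(-qT) - K * exp(-rT).
S_0 * exp(-qT) = 1.0900 * 1.00000000 = 1.09000000
K * exp(-rT) = 1.1600 * 0.98807171 = 1.14616319
C = P + S*exp(-qT) - K*exp(-rT)
C = 0.1372 + 1.09000000 - 1.14616319 = 0.0810

Answer: Call price = 0.0810


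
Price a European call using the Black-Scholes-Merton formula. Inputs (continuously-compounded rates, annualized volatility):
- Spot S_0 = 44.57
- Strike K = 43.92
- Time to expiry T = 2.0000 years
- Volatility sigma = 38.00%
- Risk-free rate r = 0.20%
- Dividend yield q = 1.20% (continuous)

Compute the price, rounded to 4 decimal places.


Answer: Price = 9.1270

Derivation:
d1 = (ln(S/K) + (r - q + 0.5*sigma^2) * T) / (sigma * sqrt(T)) = 0.25882190
d2 = d1 - sigma * sqrt(T) = -0.27857925
exp(-rT) = 0.99600799; exp(-qT) = 0.97628571
C = S_0 * exp(-qT) * N(d1) - K * exp(-rT) * N(d2)
N(d1) = 0.60211367; N(d2) = 0.39028387
C = 44.5700 * 0.97628571 * 0.60211367 - 43.9200 * 0.99600799 * 0.39028387 = 9.1270


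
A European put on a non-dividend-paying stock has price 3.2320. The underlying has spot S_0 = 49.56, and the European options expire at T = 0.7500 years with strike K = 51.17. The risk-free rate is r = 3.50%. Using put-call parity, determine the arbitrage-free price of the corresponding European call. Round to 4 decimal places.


Answer: Call price = 2.9477

Derivation:
Put-call parity: C - P = S_0 * exp(-qT) - K * exp(-rT).
S_0 * exp(-qT) = 49.5600 * 1.00000000 = 49.56000000
K * exp(-rT) = 51.1700 * 0.97409154 = 49.84426391
C = P + S*exp(-qT) - K*exp(-rT)
C = 3.2320 + 49.56000000 - 49.84426391 = 2.9477


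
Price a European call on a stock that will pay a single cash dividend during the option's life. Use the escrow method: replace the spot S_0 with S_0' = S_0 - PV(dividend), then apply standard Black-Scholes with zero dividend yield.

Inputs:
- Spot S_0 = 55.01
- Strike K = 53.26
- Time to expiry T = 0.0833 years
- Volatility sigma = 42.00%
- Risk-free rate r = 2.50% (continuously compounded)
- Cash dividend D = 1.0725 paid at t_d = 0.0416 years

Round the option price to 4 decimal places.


Answer: Price = 3.0016

Derivation:
PV(D) = D * exp(-r * t_d) = 1.0725 * 0.99896054 = 1.07138518
S_0' = S_0 - PV(D) = 55.0100 - 1.07138518 = 53.93861482
d1 = (ln(S_0'/K) + (r + sigma^2/2)*T) / (sigma*sqrt(T)) = 0.18223679
d2 = d1 - sigma*sqrt(T) = 0.06101748
exp(-rT) = 0.99791967
N(d1) = 0.57230155; N(d2) = 0.52432736
C = S_0' * N(d1) - K * exp(-rT) * N(d2) = 53.93861482 * 0.57230155 - 53.2600 * 0.99791967 * 0.52432736 = 3.0016


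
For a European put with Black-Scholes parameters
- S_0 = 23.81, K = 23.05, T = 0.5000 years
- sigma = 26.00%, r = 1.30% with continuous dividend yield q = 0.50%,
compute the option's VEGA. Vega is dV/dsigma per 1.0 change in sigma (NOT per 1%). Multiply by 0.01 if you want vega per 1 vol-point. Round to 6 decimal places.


d1 = 0.2901307590; d2 = 0.1062829959
phi(d1) = 0.3825000627; exp(-qT) = 0.9975031224; exp(-rT) = 0.9935210793
Vega = S * exp(-qT) * phi(d1) * sqrt(T) = 23.8100 * 0.9975031224 * 0.3825000627 * 0.7071067812 = 6.423773

Answer: Vega = 6.423773


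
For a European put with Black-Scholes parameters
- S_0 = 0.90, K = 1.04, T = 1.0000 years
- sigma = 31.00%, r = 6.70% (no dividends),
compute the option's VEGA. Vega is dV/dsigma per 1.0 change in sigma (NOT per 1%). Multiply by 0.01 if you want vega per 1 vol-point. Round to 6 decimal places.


d1 = -0.0952620284; d2 = -0.4052620284
phi(d1) = 0.3971362095; exp(-qT) = 1.0000000000; exp(-rT) = 0.9351952013
Vega = S * exp(-qT) * phi(d1) * sqrt(T) = 0.9000 * 1.0000000000 * 0.3971362095 * 1.0000000000 = 0.357423

Answer: Vega = 0.357423


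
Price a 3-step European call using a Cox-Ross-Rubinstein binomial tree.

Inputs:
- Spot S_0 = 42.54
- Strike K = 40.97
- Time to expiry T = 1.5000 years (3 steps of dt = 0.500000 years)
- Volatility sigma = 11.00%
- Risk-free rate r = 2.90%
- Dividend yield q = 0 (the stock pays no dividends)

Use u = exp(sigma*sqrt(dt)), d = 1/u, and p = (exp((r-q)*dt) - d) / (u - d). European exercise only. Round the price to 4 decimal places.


dt = T/N = 0.500000
u = exp(sigma*sqrt(dt)) = 1.080887; d = 1/u = 0.925166
p = (exp((r-q)*dt) - d) / (u - d) = 0.574358
Discount per step: exp(-r*dt) = 0.985605
Stock lattice S(k, i) with i counting down-moves:
  k=0: S(0,0) = 42.5400
  k=1: S(1,0) = 45.9809; S(1,1) = 39.3566
  k=2: S(2,0) = 49.7002; S(2,1) = 42.5400; S(2,2) = 36.4114
  k=3: S(3,0) = 53.7203; S(3,1) = 45.9809; S(3,2) = 39.3566; S(3,3) = 33.6866
Terminal payoffs V(N, i) = max(S_T - K, 0):
  V(3,0) = 12.750251; V(3,1) = 5.010921; V(3,2) = 0.000000; V(3,3) = 0.000000
Backward induction: V(k, i) = exp(-r*dt) * [p * V(k+1, i) + (1-p) * V(k+1, i+1)].
  V(2,0) = exp(-r*dt) * [p*12.750251 + (1-p)*5.010921] = 9.319946
  V(2,1) = exp(-r*dt) * [p*5.010921 + (1-p)*0.000000] = 2.836634
  V(2,2) = exp(-r*dt) * [p*0.000000 + (1-p)*0.000000] = 0.000000
  V(1,0) = exp(-r*dt) * [p*9.319946 + (1-p)*2.836634] = 6.465939
  V(1,1) = exp(-r*dt) * [p*2.836634 + (1-p)*0.000000] = 1.605791
  V(0,0) = exp(-r*dt) * [p*6.465939 + (1-p)*1.605791] = 4.333957

Answer: Price = V(0,0) = 4.3340


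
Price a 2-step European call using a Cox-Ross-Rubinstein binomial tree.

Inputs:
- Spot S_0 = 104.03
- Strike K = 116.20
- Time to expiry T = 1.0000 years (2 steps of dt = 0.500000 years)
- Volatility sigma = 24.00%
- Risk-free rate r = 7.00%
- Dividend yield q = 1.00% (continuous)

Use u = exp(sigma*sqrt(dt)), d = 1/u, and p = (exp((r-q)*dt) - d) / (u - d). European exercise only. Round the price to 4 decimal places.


dt = T/N = 0.500000
u = exp(sigma*sqrt(dt)) = 1.184956; d = 1/u = 0.843913
p = (exp((r-q)*dt) - d) / (u - d) = 0.546973
Discount per step: exp(-r*dt) = 0.965605
Stock lattice S(k, i) with i counting down-moves:
  k=0: S(0,0) = 104.0300
  k=1: S(1,0) = 123.2710; S(1,1) = 87.7923
  k=2: S(2,0) = 146.0707; S(2,1) = 104.0300; S(2,2) = 74.0891
Terminal payoffs V(N, i) = max(S_T - K, 0):
  V(2,0) = 29.870674; V(2,1) = 0.000000; V(2,2) = 0.000000
Backward induction: V(k, i) = exp(-r*dt) * [p * V(k+1, i) + (1-p) * V(k+1, i+1)].
  V(1,0) = exp(-r*dt) * [p*29.870674 + (1-p)*0.000000] = 15.776510
  V(1,1) = exp(-r*dt) * [p*0.000000 + (1-p)*0.000000] = 0.000000
  V(0,0) = exp(-r*dt) * [p*15.776510 + (1-p)*0.000000] = 8.332529

Answer: Price = V(0,0) = 8.3325


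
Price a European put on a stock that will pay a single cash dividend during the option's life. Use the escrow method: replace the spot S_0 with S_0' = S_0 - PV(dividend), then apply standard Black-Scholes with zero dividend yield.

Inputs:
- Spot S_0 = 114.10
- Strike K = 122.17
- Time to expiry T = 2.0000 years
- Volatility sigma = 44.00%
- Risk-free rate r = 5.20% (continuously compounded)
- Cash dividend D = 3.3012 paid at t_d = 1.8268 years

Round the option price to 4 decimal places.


PV(D) = D * exp(-r * t_d) = 3.3012 * 0.90937875 = 3.00204114
S_0' = S_0 - PV(D) = 114.1000 - 3.00204114 = 111.09795886
d1 = (ln(S_0'/K) + (r + sigma^2/2)*T) / (sigma*sqrt(T)) = 0.32558861
d2 = d1 - sigma*sqrt(T) = -0.29666535
exp(-rT) = 0.90122530
N(-d1) = 0.37236781; N(-d2) = 0.61663899
P = K * exp(-rT) * N(-d2) - S_0' * N(-d1) = 122.1700 * 0.90122530 * 0.61663899 - 111.09795886 * 0.37236781 = 26.5243

Answer: Price = 26.5243


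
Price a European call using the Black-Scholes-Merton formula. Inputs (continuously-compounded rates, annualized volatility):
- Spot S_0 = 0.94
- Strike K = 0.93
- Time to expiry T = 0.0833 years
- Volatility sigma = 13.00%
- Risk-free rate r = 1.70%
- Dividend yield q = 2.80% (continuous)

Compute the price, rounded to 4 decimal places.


Answer: Price = 0.0190

Derivation:
d1 = (ln(S/K) + (r - q + 0.5*sigma^2) * T) / (sigma * sqrt(T)) = 0.27939235
d2 = d1 - sigma * sqrt(T) = 0.24187209
exp(-rT) = 0.99858490; exp(-qT) = 0.99767032
C = S_0 * exp(-qT) * N(d1) - K * exp(-rT) * N(d2)
N(d1) = 0.61002813; N(d2) = 0.59556036
C = 0.9400 * 0.99767032 * 0.61002813 - 0.9300 * 0.99858490 * 0.59556036 = 0.0190


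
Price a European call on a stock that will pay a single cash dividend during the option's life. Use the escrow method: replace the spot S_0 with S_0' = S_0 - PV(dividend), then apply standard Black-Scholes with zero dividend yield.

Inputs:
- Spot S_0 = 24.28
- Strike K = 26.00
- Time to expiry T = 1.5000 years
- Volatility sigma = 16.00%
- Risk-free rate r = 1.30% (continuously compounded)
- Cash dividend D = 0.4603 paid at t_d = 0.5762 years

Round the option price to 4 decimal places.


Answer: Price = 1.2015

Derivation:
PV(D) = D * exp(-r * t_d) = 0.4603 * 0.99253738 = 0.45686496
S_0' = S_0 - PV(D) = 24.2800 - 0.45686496 = 23.82313504
d1 = (ln(S_0'/K) + (r + sigma^2/2)*T) / (sigma*sqrt(T)) = -0.24872205
d2 = d1 - sigma*sqrt(T) = -0.44468123
exp(-rT) = 0.98068890
N(d1) = 0.40178790; N(d2) = 0.32827507
C = S_0' * N(d1) - K * exp(-rT) * N(d2) = 23.82313504 * 0.40178790 - 26.0000 * 0.98068890 * 0.32827507 = 1.2015


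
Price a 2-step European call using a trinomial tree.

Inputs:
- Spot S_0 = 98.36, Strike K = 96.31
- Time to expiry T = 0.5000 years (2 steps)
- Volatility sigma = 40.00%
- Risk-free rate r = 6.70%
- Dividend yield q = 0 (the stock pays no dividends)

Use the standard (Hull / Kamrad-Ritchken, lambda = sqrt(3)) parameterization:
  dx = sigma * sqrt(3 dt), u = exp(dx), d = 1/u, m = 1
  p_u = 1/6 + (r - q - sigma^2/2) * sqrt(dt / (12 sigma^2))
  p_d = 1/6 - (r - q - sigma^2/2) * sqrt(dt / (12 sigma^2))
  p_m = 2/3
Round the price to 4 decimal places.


Answer: Price = V(0,0) = 12.4696

Derivation:
dt = T/N = 0.250000; dx = sigma*sqrt(3*dt) = 0.346410
u = exp(dx) = 1.413982; d = 1/u = 0.707222
p_u = 0.161976, p_m = 0.666667, p_d = 0.171358
Discount per step: exp(-r*dt) = 0.983390
Stock lattice S(k, j) with j the centered position index:
  k=0: S(0,+0) = 98.3600
  k=1: S(1,-1) = 69.5624; S(1,+0) = 98.3600; S(1,+1) = 139.0793
  k=2: S(2,-2) = 49.1961; S(2,-1) = 69.5624; S(2,+0) = 98.3600; S(2,+1) = 139.0793; S(2,+2) = 196.6557
Terminal payoffs V(N, j) = max(S_T - K, 0):
  V(2,-2) = 0.000000; V(2,-1) = 0.000000; V(2,+0) = 2.050000; V(2,+1) = 42.769315; V(2,+2) = 100.345711
Backward induction: V(k, j) = exp(-r*dt) * [p_u * V(k+1, j+1) + p_m * V(k+1, j) + p_d * V(k+1, j-1)]
  V(1,-1) = exp(-r*dt) * [p_u*2.050000 + p_m*0.000000 + p_d*0.000000] = 0.326535
  V(1,+0) = exp(-r*dt) * [p_u*42.769315 + p_m*2.050000 + p_d*0.000000] = 8.156484
  V(1,+1) = exp(-r*dt) * [p_u*100.345711 + p_m*42.769315 + p_d*2.050000] = 44.368298
  V(0,+0) = exp(-r*dt) * [p_u*44.368298 + p_m*8.156484 + p_d*0.326535] = 12.469572


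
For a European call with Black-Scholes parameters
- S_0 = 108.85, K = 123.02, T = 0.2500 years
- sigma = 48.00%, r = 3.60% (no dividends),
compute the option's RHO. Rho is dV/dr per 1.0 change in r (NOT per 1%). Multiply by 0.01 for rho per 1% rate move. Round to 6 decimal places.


Answer: Rho = 8.436442

Derivation:
d1 = -0.3524006504; d2 = -0.5924006504
phi(d1) = 0.3749241117; exp(-qT) = 1.0000000000; exp(-rT) = 0.9910403788
N(d2) = 0.2767911655
Rho = K*T*exp(-rT)*N(d2) = 123.0200 * 0.2500 * 0.9910403788 * 0.2767911655 = 8.436442


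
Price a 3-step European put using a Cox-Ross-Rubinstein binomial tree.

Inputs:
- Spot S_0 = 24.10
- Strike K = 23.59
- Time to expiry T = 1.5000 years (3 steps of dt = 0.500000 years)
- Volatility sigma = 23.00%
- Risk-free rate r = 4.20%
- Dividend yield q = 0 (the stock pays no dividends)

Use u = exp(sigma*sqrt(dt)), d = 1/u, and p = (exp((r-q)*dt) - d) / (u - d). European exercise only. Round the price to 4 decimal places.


Answer: Price = V(0,0) = 1.9267

Derivation:
dt = T/N = 0.500000
u = exp(sigma*sqrt(dt)) = 1.176607; d = 1/u = 0.849902
p = (exp((r-q)*dt) - d) / (u - d) = 0.524389
Discount per step: exp(-r*dt) = 0.979219
Stock lattice S(k, i) with i counting down-moves:
  k=0: S(0,0) = 24.1000
  k=1: S(1,0) = 28.3562; S(1,1) = 20.4826
  k=2: S(2,0) = 33.3641; S(2,1) = 24.1000; S(2,2) = 17.4082
  k=3: S(3,0) = 39.2564; S(3,1) = 28.3562; S(3,2) = 20.4826; S(3,3) = 14.7953
Terminal payoffs V(N, i) = max(K - S_T, 0):
  V(3,0) = 0.000000; V(3,1) = 0.000000; V(3,2) = 3.107369; V(3,3) = 8.794721
Backward induction: V(k, i) = exp(-r*dt) * [p * V(k+1, i) + (1-p) * V(k+1, i+1)].
  V(2,0) = exp(-r*dt) * [p*0.000000 + (1-p)*0.000000] = 0.000000
  V(2,1) = exp(-r*dt) * [p*0.000000 + (1-p)*3.107369] = 1.447188
  V(2,2) = exp(-r*dt) * [p*3.107369 + (1-p)*8.794721] = 5.691552
  V(1,0) = exp(-r*dt) * [p*0.000000 + (1-p)*1.447188] = 0.673995
  V(1,1) = exp(-r*dt) * [p*1.447188 + (1-p)*5.691552] = 3.393831
  V(0,0) = exp(-r*dt) * [p*0.673995 + (1-p)*3.393831] = 1.926692


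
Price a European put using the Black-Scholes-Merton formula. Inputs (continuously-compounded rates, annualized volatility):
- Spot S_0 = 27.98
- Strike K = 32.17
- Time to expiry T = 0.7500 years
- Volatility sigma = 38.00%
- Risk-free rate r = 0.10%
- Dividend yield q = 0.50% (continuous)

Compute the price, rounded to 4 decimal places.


d1 = (ln(S/K) + (r - q + 0.5*sigma^2) * T) / (sigma * sqrt(T)) = -0.26860271
d2 = d1 - sigma * sqrt(T) = -0.59769236
exp(-rT) = 0.99925028; exp(-qT) = 0.99625702
P = K * exp(-rT) * N(-d2) - S_0 * exp(-qT) * N(-d1)
N(-d1) = 0.60588229; N(-d2) = 0.72497739
P = 32.1700 * 0.99925028 * 0.72497739 - 27.9800 * 0.99625702 * 0.60588229 = 6.4159

Answer: Price = 6.4159


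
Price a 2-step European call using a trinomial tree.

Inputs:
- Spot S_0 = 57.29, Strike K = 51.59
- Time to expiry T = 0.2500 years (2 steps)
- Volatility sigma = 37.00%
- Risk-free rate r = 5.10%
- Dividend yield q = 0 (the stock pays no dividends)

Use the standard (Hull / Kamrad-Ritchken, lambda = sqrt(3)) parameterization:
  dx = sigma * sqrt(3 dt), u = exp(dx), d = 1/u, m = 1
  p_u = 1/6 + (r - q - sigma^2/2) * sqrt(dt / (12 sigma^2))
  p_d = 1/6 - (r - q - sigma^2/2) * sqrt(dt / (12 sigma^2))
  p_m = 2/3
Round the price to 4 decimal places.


Answer: Price = V(0,0) = 8.1292

Derivation:
dt = T/N = 0.125000; dx = sigma*sqrt(3*dt) = 0.226578
u = exp(dx) = 1.254300; d = 1/u = 0.797257
p_u = 0.161853, p_m = 0.666667, p_d = 0.171480
Discount per step: exp(-r*dt) = 0.993645
Stock lattice S(k, j) with j the centered position index:
  k=0: S(0,+0) = 57.2900
  k=1: S(1,-1) = 45.6749; S(1,+0) = 57.2900; S(1,+1) = 71.8589
  k=2: S(2,-2) = 36.4146; S(2,-1) = 45.6749; S(2,+0) = 57.2900; S(2,+1) = 71.8589; S(2,+2) = 90.1326
Terminal payoffs V(N, j) = max(S_T - K, 0):
  V(2,-2) = 0.000000; V(2,-1) = 0.000000; V(2,+0) = 5.700000; V(2,+1) = 20.268858; V(2,+2) = 38.542579
Backward induction: V(k, j) = exp(-r*dt) * [p_u * V(k+1, j+1) + p_m * V(k+1, j) + p_d * V(k+1, j-1)]
  V(1,-1) = exp(-r*dt) * [p_u*5.700000 + p_m*0.000000 + p_d*0.000000] = 0.916701
  V(1,+0) = exp(-r*dt) * [p_u*20.268858 + p_m*5.700000 + p_d*0.000000] = 7.035584
  V(1,+1) = exp(-r*dt) * [p_u*38.542579 + p_m*20.268858 + p_d*5.700000] = 20.596526
  V(0,+0) = exp(-r*dt) * [p_u*20.596526 + p_m*7.035584 + p_d*0.916701] = 8.129210


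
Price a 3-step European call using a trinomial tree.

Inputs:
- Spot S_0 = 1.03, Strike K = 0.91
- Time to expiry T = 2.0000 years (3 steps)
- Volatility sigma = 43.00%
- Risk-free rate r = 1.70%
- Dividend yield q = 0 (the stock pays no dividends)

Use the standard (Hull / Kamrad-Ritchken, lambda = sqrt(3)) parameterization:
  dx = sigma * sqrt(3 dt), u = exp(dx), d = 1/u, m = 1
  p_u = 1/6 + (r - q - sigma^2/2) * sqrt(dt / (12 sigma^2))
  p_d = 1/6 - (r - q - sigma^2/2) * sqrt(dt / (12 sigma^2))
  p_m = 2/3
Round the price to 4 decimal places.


dt = T/N = 0.666667; dx = sigma*sqrt(3*dt) = 0.608112
u = exp(dx) = 1.836960; d = 1/u = 0.544378
p_u = 0.125309, p_m = 0.666667, p_d = 0.208024
Discount per step: exp(-r*dt) = 0.988731
Stock lattice S(k, j) with j the centered position index:
  k=0: S(0,+0) = 1.0300
  k=1: S(1,-1) = 0.5607; S(1,+0) = 1.0300; S(1,+1) = 1.8921
  k=2: S(2,-2) = 0.3052; S(2,-1) = 0.5607; S(2,+0) = 1.0300; S(2,+1) = 1.8921; S(2,+2) = 3.4757
  k=3: S(3,-3) = 0.1662; S(3,-2) = 0.3052; S(3,-1) = 0.5607; S(3,+0) = 1.0300; S(3,+1) = 1.8921; S(3,+2) = 3.4757; S(3,+3) = 6.3846
Terminal payoffs V(N, j) = max(S_T - K, 0):
  V(3,-3) = 0.000000; V(3,-2) = 0.000000; V(3,-1) = 0.000000; V(3,+0) = 0.120000; V(3,+1) = 0.982068; V(3,+2) = 2.565653; V(3,+3) = 5.474635
Backward induction: V(k, j) = exp(-r*dt) * [p_u * V(k+1, j+1) + p_m * V(k+1, j) + p_d * V(k+1, j-1)]
  V(2,-2) = exp(-r*dt) * [p_u*0.000000 + p_m*0.000000 + p_d*0.000000] = 0.000000
  V(2,-1) = exp(-r*dt) * [p_u*0.120000 + p_m*0.000000 + p_d*0.000000] = 0.014868
  V(2,+0) = exp(-r*dt) * [p_u*0.982068 + p_m*0.120000 + p_d*0.000000] = 0.200774
  V(2,+1) = exp(-r*dt) * [p_u*2.565653 + p_m*0.982068 + p_d*0.120000] = 0.989892
  V(2,+2) = exp(-r*dt) * [p_u*5.474635 + p_m*2.565653 + p_d*0.982068] = 2.571443
  V(1,-1) = exp(-r*dt) * [p_u*0.200774 + p_m*0.014868 + p_d*0.000000] = 0.034675
  V(1,+0) = exp(-r*dt) * [p_u*0.989892 + p_m*0.200774 + p_d*0.014868] = 0.258043
  V(1,+1) = exp(-r*dt) * [p_u*2.571443 + p_m*0.989892 + p_d*0.200774] = 1.012380
  V(0,+0) = exp(-r*dt) * [p_u*1.012380 + p_m*0.258043 + p_d*0.034675] = 0.302653

Answer: Price = V(0,0) = 0.3027


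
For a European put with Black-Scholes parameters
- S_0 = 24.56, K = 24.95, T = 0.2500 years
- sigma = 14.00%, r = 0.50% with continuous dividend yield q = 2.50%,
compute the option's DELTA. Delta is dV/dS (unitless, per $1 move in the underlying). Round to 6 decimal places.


Answer: Delta = -0.599387

Derivation:
d1 = -0.2614959846; d2 = -0.3314959846
phi(d1) = 0.3855329531; exp(-qT) = 0.9937694906; exp(-rT) = 0.9987507809
N(-d1) = 0.6031449772
Delta = -exp(-qT) * N(-d1) = -0.9937694906 * 0.6031449772 = -0.599387


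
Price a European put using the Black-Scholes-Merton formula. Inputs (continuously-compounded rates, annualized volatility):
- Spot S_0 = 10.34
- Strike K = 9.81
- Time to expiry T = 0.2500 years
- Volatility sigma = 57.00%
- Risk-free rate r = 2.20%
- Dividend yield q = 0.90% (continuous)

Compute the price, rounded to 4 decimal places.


Answer: Price = 0.8786

Derivation:
d1 = (ln(S/K) + (r - q + 0.5*sigma^2) * T) / (sigma * sqrt(T)) = 0.33852665
d2 = d1 - sigma * sqrt(T) = 0.05352665
exp(-rT) = 0.99451510; exp(-qT) = 0.99775253
P = K * exp(-rT) * N(-d2) - S_0 * exp(-qT) * N(-d1)
N(-d1) = 0.36748317; N(-d2) = 0.47865615
P = 9.8100 * 0.99451510 * 0.47865615 - 10.3400 * 0.99775253 * 0.36748317 = 0.8786


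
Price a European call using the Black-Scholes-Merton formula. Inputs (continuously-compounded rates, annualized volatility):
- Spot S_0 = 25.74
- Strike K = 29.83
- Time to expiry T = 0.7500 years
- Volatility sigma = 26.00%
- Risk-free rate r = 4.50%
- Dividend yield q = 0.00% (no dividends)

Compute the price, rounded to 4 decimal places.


d1 = (ln(S/K) + (r - q + 0.5*sigma^2) * T) / (sigma * sqrt(T)) = -0.39245783
d2 = d1 - sigma * sqrt(T) = -0.61762443
exp(-rT) = 0.96681318; exp(-qT) = 1.00000000
C = S_0 * exp(-qT) * N(d1) - K * exp(-rT) * N(d2)
N(d1) = 0.34735998; N(d2) = 0.26841147
C = 25.7400 * 1.00000000 * 0.34735998 - 29.8300 * 0.96681318 * 0.26841147 = 1.2000

Answer: Price = 1.2000


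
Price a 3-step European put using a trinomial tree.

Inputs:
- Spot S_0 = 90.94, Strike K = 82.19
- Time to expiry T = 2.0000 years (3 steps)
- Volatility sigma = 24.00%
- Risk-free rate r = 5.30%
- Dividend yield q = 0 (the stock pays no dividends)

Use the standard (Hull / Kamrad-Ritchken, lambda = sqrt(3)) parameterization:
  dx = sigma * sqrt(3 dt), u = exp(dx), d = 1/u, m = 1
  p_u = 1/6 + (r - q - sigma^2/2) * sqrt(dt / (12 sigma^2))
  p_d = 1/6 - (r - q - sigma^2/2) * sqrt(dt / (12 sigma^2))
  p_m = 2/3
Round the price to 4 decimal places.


dt = T/N = 0.666667; dx = sigma*sqrt(3*dt) = 0.339411
u = exp(dx) = 1.404121; d = 1/u = 0.712189
p_u = 0.190433, p_m = 0.666667, p_d = 0.142900
Discount per step: exp(-r*dt) = 0.965284
Stock lattice S(k, j) with j the centered position index:
  k=0: S(0,+0) = 90.9400
  k=1: S(1,-1) = 64.7665; S(1,+0) = 90.9400; S(1,+1) = 127.6907
  k=2: S(2,-2) = 46.1260; S(2,-1) = 64.7665; S(2,+0) = 90.9400; S(2,+1) = 127.6907; S(2,+2) = 179.2932
  k=3: S(3,-3) = 32.8505; S(3,-2) = 46.1260; S(3,-1) = 64.7665; S(3,+0) = 90.9400; S(3,+1) = 127.6907; S(3,+2) = 179.2932; S(3,+3) = 251.7493
Terminal payoffs V(N, j) = max(K - S_T, 0):
  V(3,-3) = 49.339526; V(3,-2) = 36.063970; V(3,-1) = 17.423487; V(3,+0) = 0.000000; V(3,+1) = 0.000000; V(3,+2) = 0.000000; V(3,+3) = 0.000000
Backward induction: V(k, j) = exp(-r*dt) * [p_u * V(k+1, j+1) + p_m * V(k+1, j) + p_d * V(k+1, j-1)]
  V(2,-2) = exp(-r*dt) * [p_u*17.423487 + p_m*36.063970 + p_d*49.339526] = 33.216642
  V(2,-1) = exp(-r*dt) * [p_u*0.000000 + p_m*17.423487 + p_d*36.063970] = 16.187034
  V(2,+0) = exp(-r*dt) * [p_u*0.000000 + p_m*0.000000 + p_d*17.423487] = 2.403379
  V(2,+1) = exp(-r*dt) * [p_u*0.000000 + p_m*0.000000 + p_d*0.000000] = 0.000000
  V(2,+2) = exp(-r*dt) * [p_u*0.000000 + p_m*0.000000 + p_d*0.000000] = 0.000000
  V(1,-1) = exp(-r*dt) * [p_u*2.403379 + p_m*16.187034 + p_d*33.216642] = 15.440385
  V(1,+0) = exp(-r*dt) * [p_u*0.000000 + p_m*2.403379 + p_d*16.187034] = 3.779452
  V(1,+1) = exp(-r*dt) * [p_u*0.000000 + p_m*0.000000 + p_d*2.403379] = 0.331520
  V(0,+0) = exp(-r*dt) * [p_u*0.331520 + p_m*3.779452 + p_d*15.440385] = 4.622935

Answer: Price = V(0,0) = 4.6229


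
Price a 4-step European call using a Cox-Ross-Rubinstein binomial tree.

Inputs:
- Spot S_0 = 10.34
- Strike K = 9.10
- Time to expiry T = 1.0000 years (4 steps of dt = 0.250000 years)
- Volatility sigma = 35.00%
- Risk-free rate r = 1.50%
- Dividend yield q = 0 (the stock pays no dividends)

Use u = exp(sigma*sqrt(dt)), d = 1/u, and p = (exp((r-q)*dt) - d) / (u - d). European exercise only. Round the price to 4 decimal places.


dt = T/N = 0.250000
u = exp(sigma*sqrt(dt)) = 1.191246; d = 1/u = 0.839457
p = (exp((r-q)*dt) - d) / (u - d) = 0.467041
Discount per step: exp(-r*dt) = 0.996257
Stock lattice S(k, i) with i counting down-moves:
  k=0: S(0,0) = 10.3400
  k=1: S(1,0) = 12.3175; S(1,1) = 8.6800
  k=2: S(2,0) = 14.6732; S(2,1) = 10.3400; S(2,2) = 7.2865
  k=3: S(3,0) = 17.4793; S(3,1) = 12.3175; S(3,2) = 8.6800; S(3,3) = 6.1167
  k=4: S(4,0) = 20.8222; S(4,1) = 14.6732; S(4,2) = 10.3400; S(4,3) = 7.2865; S(4,4) = 5.1347
Terminal payoffs V(N, i) = max(S_T - K, 0):
  V(4,0) = 11.722203; V(4,1) = 5.573158; V(4,2) = 1.240000; V(4,3) = 0.000000; V(4,4) = 0.000000
Backward induction: V(k, i) = exp(-r*dt) * [p * V(k+1, i) + (1-p) * V(k+1, i+1)].
  V(3,0) = exp(-r*dt) * [p*11.722203 + (1-p)*5.573158] = 8.413406
  V(3,1) = exp(-r*dt) * [p*5.573158 + (1-p)*1.240000] = 3.251547
  V(3,2) = exp(-r*dt) * [p*1.240000 + (1-p)*0.000000] = 0.576963
  V(3,3) = exp(-r*dt) * [p*0.000000 + (1-p)*0.000000] = 0.000000
  V(2,0) = exp(-r*dt) * [p*8.413406 + (1-p)*3.251547] = 5.641153
  V(2,1) = exp(-r*dt) * [p*3.251547 + (1-p)*0.576963] = 1.819269
  V(2,2) = exp(-r*dt) * [p*0.576963 + (1-p)*0.000000] = 0.268457
  V(1,0) = exp(-r*dt) * [p*5.641153 + (1-p)*1.819269] = 3.590755
  V(1,1) = exp(-r*dt) * [p*1.819269 + (1-p)*0.268457] = 0.989034
  V(0,0) = exp(-r*dt) * [p*3.590755 + (1-p)*0.989034] = 2.195895

Answer: Price = V(0,0) = 2.1959


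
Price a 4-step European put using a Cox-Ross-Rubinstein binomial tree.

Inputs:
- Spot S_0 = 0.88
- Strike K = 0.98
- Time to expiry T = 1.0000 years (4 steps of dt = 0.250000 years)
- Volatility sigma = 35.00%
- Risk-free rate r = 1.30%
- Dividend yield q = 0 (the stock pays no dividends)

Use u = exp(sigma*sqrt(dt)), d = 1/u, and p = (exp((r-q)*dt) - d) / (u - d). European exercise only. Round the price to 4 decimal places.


dt = T/N = 0.250000
u = exp(sigma*sqrt(dt)) = 1.191246; d = 1/u = 0.839457
p = (exp((r-q)*dt) - d) / (u - d) = 0.465615
Discount per step: exp(-r*dt) = 0.996755
Stock lattice S(k, i) with i counting down-moves:
  k=0: S(0,0) = 0.8800
  k=1: S(1,0) = 1.0483; S(1,1) = 0.7387
  k=2: S(2,0) = 1.2488; S(2,1) = 0.8800; S(2,2) = 0.6201
  k=3: S(3,0) = 1.4876; S(3,1) = 1.0483; S(3,2) = 0.7387; S(3,3) = 0.5206
  k=4: S(4,0) = 1.7721; S(4,1) = 1.2488; S(4,2) = 0.8800; S(4,3) = 0.6201; S(4,4) = 0.4370
Terminal payoffs V(N, i) = max(K - S_T, 0):
  V(4,0) = 0.000000; V(4,1) = 0.000000; V(4,2) = 0.100000; V(4,3) = 0.359874; V(4,4) = 0.543005
Backward induction: V(k, i) = exp(-r*dt) * [p * V(k+1, i) + (1-p) * V(k+1, i+1)].
  V(3,0) = exp(-r*dt) * [p*0.000000 + (1-p)*0.000000] = 0.000000
  V(3,1) = exp(-r*dt) * [p*0.000000 + (1-p)*0.100000] = 0.053265
  V(3,2) = exp(-r*dt) * [p*0.100000 + (1-p)*0.359874] = 0.238098
  V(3,3) = exp(-r*dt) * [p*0.359874 + (1-p)*0.543005] = 0.456251
  V(2,0) = exp(-r*dt) * [p*0.000000 + (1-p)*0.053265] = 0.028372
  V(2,1) = exp(-r*dt) * [p*0.053265 + (1-p)*0.238098] = 0.151544
  V(2,2) = exp(-r*dt) * [p*0.238098 + (1-p)*0.456251] = 0.353525
  V(1,0) = exp(-r*dt) * [p*0.028372 + (1-p)*0.151544] = 0.093887
  V(1,1) = exp(-r*dt) * [p*0.151544 + (1-p)*0.353525] = 0.258638
  V(0,0) = exp(-r*dt) * [p*0.093887 + (1-p)*0.258638] = 0.181337

Answer: Price = V(0,0) = 0.1813


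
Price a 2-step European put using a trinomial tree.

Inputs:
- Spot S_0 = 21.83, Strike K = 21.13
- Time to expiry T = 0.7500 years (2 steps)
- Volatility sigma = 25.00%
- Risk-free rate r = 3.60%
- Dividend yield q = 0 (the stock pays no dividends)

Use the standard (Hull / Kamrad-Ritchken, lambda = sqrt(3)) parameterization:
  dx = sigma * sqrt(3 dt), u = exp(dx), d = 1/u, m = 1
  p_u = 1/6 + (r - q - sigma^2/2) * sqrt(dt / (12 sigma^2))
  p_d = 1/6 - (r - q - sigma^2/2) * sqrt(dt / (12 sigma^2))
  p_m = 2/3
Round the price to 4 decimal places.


Answer: Price = V(0,0) = 1.1444

Derivation:
dt = T/N = 0.375000; dx = sigma*sqrt(3*dt) = 0.265165
u = exp(dx) = 1.303646; d = 1/u = 0.767079
p_u = 0.170025, p_m = 0.666667, p_d = 0.163308
Discount per step: exp(-r*dt) = 0.986591
Stock lattice S(k, j) with j the centered position index:
  k=0: S(0,+0) = 21.8300
  k=1: S(1,-1) = 16.7453; S(1,+0) = 21.8300; S(1,+1) = 28.4586
  k=2: S(2,-2) = 12.8450; S(2,-1) = 16.7453; S(2,+0) = 21.8300; S(2,+1) = 28.4586; S(2,+2) = 37.0999
Terminal payoffs V(N, j) = max(K - S_T, 0):
  V(2,-2) = 8.284994; V(2,-1) = 4.384658; V(2,+0) = 0.000000; V(2,+1) = 0.000000; V(2,+2) = 0.000000
Backward induction: V(k, j) = exp(-r*dt) * [p_u * V(k+1, j+1) + p_m * V(k+1, j) + p_d * V(k+1, j-1)]
  V(1,-1) = exp(-r*dt) * [p_u*0.000000 + p_m*4.384658 + p_d*8.284994] = 4.218771
  V(1,+0) = exp(-r*dt) * [p_u*0.000000 + p_m*0.000000 + p_d*4.384658] = 0.706448
  V(1,+1) = exp(-r*dt) * [p_u*0.000000 + p_m*0.000000 + p_d*0.000000] = 0.000000
  V(0,+0) = exp(-r*dt) * [p_u*0.000000 + p_m*0.706448 + p_d*4.218771] = 1.144370


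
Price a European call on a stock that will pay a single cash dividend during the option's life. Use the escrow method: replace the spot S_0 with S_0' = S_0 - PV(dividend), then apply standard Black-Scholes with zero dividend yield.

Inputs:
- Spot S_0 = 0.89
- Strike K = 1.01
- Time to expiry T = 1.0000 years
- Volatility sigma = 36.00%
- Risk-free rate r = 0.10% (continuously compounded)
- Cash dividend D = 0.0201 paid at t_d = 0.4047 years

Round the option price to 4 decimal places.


PV(D) = D * exp(-r * t_d) = 0.0201 * 0.99959538 = 0.02009187
S_0' = S_0 - PV(D) = 0.8900 - 0.02009187 = 0.86990813
d1 = (ln(S_0'/K) + (r + sigma^2/2)*T) / (sigma*sqrt(T)) = -0.23199444
d2 = d1 - sigma*sqrt(T) = -0.59199444
exp(-rT) = 0.99900050
N(d1) = 0.40827117; N(d2) = 0.27692716
C = S_0' * N(d1) - K * exp(-rT) * N(d2) = 0.86990813 * 0.40827117 - 1.0100 * 0.99900050 * 0.27692716 = 0.0757

Answer: Price = 0.0757


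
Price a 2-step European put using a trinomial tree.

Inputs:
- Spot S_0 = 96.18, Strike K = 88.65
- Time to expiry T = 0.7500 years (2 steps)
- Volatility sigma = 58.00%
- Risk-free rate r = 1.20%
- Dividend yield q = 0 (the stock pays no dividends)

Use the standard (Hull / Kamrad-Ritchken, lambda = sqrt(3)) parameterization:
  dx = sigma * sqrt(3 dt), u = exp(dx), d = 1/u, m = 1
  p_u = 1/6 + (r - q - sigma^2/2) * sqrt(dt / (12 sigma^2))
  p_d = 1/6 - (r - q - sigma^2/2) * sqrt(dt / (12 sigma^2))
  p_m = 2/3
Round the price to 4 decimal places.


dt = T/N = 0.375000; dx = sigma*sqrt(3*dt) = 0.615183
u = exp(dx) = 1.849995; d = 1/u = 0.540542
p_u = 0.119059, p_m = 0.666667, p_d = 0.214274
Discount per step: exp(-r*dt) = 0.995510
Stock lattice S(k, j) with j the centered position index:
  k=0: S(0,+0) = 96.1800
  k=1: S(1,-1) = 51.9893; S(1,+0) = 96.1800; S(1,+1) = 177.9325
  k=2: S(2,-2) = 28.1024; S(2,-1) = 51.9893; S(2,+0) = 96.1800; S(2,+1) = 177.9325; S(2,+2) = 329.1742
Terminal payoffs V(N, j) = max(K - S_T, 0):
  V(2,-2) = 60.547582; V(2,-1) = 36.660668; V(2,+0) = 0.000000; V(2,+1) = 0.000000; V(2,+2) = 0.000000
Backward induction: V(k, j) = exp(-r*dt) * [p_u * V(k+1, j+1) + p_m * V(k+1, j) + p_d * V(k+1, j-1)]
  V(1,-1) = exp(-r*dt) * [p_u*0.000000 + p_m*36.660668 + p_d*60.547582] = 37.246260
  V(1,+0) = exp(-r*dt) * [p_u*0.000000 + p_m*0.000000 + p_d*36.660668] = 7.820175
  V(1,+1) = exp(-r*dt) * [p_u*0.000000 + p_m*0.000000 + p_d*0.000000] = 0.000000
  V(0,+0) = exp(-r*dt) * [p_u*0.000000 + p_m*7.820175 + p_d*37.246260] = 13.135131

Answer: Price = V(0,0) = 13.1351


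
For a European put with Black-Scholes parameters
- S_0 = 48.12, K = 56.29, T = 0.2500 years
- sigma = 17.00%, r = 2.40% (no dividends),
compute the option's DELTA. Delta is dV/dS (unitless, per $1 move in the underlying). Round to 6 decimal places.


Answer: Delta = -0.958349

Derivation:
d1 = -1.7318412749; d2 = -1.8168412749
phi(d1) = 0.0890483646; exp(-qT) = 1.0000000000; exp(-rT) = 0.9940179641
N(-d1) = 0.9583490865
Delta = -exp(-qT) * N(-d1) = -1.0000000000 * 0.9583490865 = -0.958349


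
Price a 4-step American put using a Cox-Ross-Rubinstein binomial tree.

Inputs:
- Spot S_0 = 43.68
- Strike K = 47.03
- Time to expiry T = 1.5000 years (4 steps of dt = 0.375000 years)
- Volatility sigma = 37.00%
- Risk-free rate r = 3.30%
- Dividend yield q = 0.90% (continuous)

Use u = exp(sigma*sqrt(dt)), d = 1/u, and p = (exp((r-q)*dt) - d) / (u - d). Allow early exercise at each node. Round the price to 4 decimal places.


Answer: Price = V(0,0) = 9.1424

Derivation:
dt = T/N = 0.375000
u = exp(sigma*sqrt(dt)) = 1.254300; d = 1/u = 0.797257
p = (exp((r-q)*dt) - d) / (u - d) = 0.463377
Discount per step: exp(-r*dt) = 0.987701
Stock lattice S(k, i) with i counting down-moves:
  k=0: S(0,0) = 43.6800
  k=1: S(1,0) = 54.7878; S(1,1) = 34.8242
  k=2: S(2,0) = 68.7204; S(2,1) = 43.6800; S(2,2) = 27.7638
  k=3: S(3,0) = 86.1960; S(3,1) = 54.7878; S(3,2) = 34.8242; S(3,3) = 22.1349
  k=4: S(4,0) = 108.1157; S(4,1) = 68.7204; S(4,2) = 43.6800; S(4,3) = 27.7638; S(4,4) = 17.6472
Terminal payoffs V(N, i) = max(K - S_T, 0):
  V(4,0) = 0.000000; V(4,1) = 0.000000; V(4,2) = 3.350000; V(4,3) = 19.266152; V(4,4) = 29.382765
Backward induction: V(k, i) = exp(-r*dt) * [p * V(k+1, i) + (1-p) * V(k+1, i+1)]; then take max(V_cont, immediate exercise) for American.
  V(3,0) = exp(-r*dt) * [p*0.000000 + (1-p)*0.000000] = 0.000000; exercise = 0.000000; V(3,0) = max -> 0.000000
  V(3,1) = exp(-r*dt) * [p*0.000000 + (1-p)*3.350000] = 1.775577; exercise = 0.000000; V(3,1) = max -> 1.775577
  V(3,2) = exp(-r*dt) * [p*3.350000 + (1-p)*19.266152] = 11.744724; exercise = 12.205801; V(3,2) = max -> 12.205801
  V(3,3) = exp(-r*dt) * [p*19.266152 + (1-p)*29.382765] = 24.391239; exercise = 24.895069; V(3,3) = max -> 24.895069
  V(2,0) = exp(-r*dt) * [p*0.000000 + (1-p)*1.775577] = 0.941096; exercise = 0.000000; V(2,0) = max -> 0.941096
  V(2,1) = exp(-r*dt) * [p*1.775577 + (1-p)*12.205801] = 7.281997; exercise = 3.350000; V(2,1) = max -> 7.281997
  V(2,2) = exp(-r*dt) * [p*12.205801 + (1-p)*24.895069] = 18.781287; exercise = 19.266152; V(2,2) = max -> 19.266152
  V(1,0) = exp(-r*dt) * [p*0.941096 + (1-p)*7.281997] = 4.290344; exercise = 0.000000; V(1,0) = max -> 4.290344
  V(1,1) = exp(-r*dt) * [p*7.281997 + (1-p)*19.266152] = 13.544314; exercise = 12.205801; V(1,1) = max -> 13.544314
  V(0,0) = exp(-r*dt) * [p*4.290344 + (1-p)*13.544314] = 9.142394; exercise = 3.350000; V(0,0) = max -> 9.142394


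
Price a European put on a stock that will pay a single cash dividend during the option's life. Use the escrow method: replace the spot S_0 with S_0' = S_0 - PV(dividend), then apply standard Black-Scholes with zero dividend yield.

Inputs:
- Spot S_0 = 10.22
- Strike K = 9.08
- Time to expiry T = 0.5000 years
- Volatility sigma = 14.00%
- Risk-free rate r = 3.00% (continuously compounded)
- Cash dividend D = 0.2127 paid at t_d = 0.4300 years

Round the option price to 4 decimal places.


PV(D) = D * exp(-r * t_d) = 0.2127 * 0.98718285 = 0.20997379
S_0' = S_0 - PV(D) = 10.2200 - 0.20997379 = 10.01002621
d1 = (ln(S_0'/K) + (r + sigma^2/2)*T) / (sigma*sqrt(T)) = 1.18605060
d2 = d1 - sigma*sqrt(T) = 1.08705565
exp(-rT) = 0.98511194
N(-d1) = 0.11780116; N(-d2) = 0.13850611
P = K * exp(-rT) * N(-d2) - S_0' * N(-d1) = 9.0800 * 0.98511194 * 0.13850611 - 10.01002621 * 0.11780116 = 0.0597

Answer: Price = 0.0597


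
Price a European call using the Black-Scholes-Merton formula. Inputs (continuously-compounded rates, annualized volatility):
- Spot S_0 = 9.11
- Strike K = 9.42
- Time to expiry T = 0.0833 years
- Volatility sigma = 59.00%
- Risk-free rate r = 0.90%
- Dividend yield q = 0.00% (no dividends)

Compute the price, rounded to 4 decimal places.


d1 = (ln(S/K) + (r - q + 0.5*sigma^2) * T) / (sigma * sqrt(T)) = -0.10696416
d2 = d1 - sigma * sqrt(T) = -0.27724842
exp(-rT) = 0.99925058; exp(-qT) = 1.00000000
C = S_0 * exp(-qT) * N(d1) - K * exp(-rT) * N(d2)
N(d1) = 0.45740871; N(d2) = 0.39079468
C = 9.1100 * 1.00000000 * 0.45740871 - 9.4200 * 0.99925058 * 0.39079468 = 0.4885

Answer: Price = 0.4885


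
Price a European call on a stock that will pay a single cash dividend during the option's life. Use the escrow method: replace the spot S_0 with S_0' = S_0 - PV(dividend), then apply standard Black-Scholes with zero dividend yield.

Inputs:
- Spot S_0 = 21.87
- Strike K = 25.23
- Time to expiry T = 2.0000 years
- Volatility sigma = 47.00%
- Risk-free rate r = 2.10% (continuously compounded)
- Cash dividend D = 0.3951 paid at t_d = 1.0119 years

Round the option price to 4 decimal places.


Answer: Price = 4.6828

Derivation:
PV(D) = D * exp(-r * t_d) = 0.3951 * 0.97897429 = 0.38679274
S_0' = S_0 - PV(D) = 21.8700 - 0.38679274 = 21.48320726
d1 = (ln(S_0'/K) + (r + sigma^2/2)*T) / (sigma*sqrt(T)) = 0.15366455
d2 = d1 - sigma*sqrt(T) = -0.51101583
exp(-rT) = 0.95886978
N(d1) = 0.56106288; N(d2) = 0.30466999
C = S_0' * N(d1) - K * exp(-rT) * N(d2) = 21.48320726 * 0.56106288 - 25.2300 * 0.95886978 * 0.30466999 = 4.6828


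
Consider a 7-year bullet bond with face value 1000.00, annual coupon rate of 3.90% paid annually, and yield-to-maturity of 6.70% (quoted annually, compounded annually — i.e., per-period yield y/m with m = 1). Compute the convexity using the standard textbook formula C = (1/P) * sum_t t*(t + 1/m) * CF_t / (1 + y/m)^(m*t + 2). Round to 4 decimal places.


Answer: Convexity = 41.6373

Derivation:
Coupon per period c = face * coupon_rate / m = 39.000000
Periods per year m = 1; per-period yield y/m = 0.067000
Number of cashflows N = 7
Cashflows (t years, CF_t, discount factor 1/(1+y/m)^(m*t), PV):
  t = 1.0000: CF_t = 39.000000, DF = 0.937207, PV = 36.551078
  t = 2.0000: CF_t = 39.000000, DF = 0.878357, PV = 34.255930
  t = 3.0000: CF_t = 39.000000, DF = 0.823203, PV = 32.104902
  t = 4.0000: CF_t = 39.000000, DF = 0.771511, PV = 30.088943
  t = 5.0000: CF_t = 39.000000, DF = 0.723066, PV = 28.199572
  t = 6.0000: CF_t = 39.000000, DF = 0.677663, PV = 26.428839
  t = 7.0000: CF_t = 1039.000000, DF = 0.635110, PV = 659.879462
Price P = sum_t PV_t = 847.508726
Convexity numerator sum_t t*(t + 1/m) * CF_t / (1+y/m)^(m*t + 2):
  t = 1.0000: term = 64.209804
  t = 2.0000: term = 180.533657
  t = 3.0000: term = 338.394859
  t = 4.0000: term = 528.576786
  t = 5.0000: term = 743.078894
  t = 6.0000: term = 974.986365
  t = 7.0000: term = 32458.152750
Convexity = (1/P) * sum = 35287.933114 / 847.508726 = 41.637250


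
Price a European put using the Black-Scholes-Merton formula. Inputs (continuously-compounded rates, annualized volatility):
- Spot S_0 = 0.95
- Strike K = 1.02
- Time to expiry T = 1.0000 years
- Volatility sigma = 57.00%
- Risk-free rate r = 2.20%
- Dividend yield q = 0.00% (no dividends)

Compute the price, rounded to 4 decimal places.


Answer: Price = 0.2432

Derivation:
d1 = (ln(S/K) + (r - q + 0.5*sigma^2) * T) / (sigma * sqrt(T)) = 0.19886680
d2 = d1 - sigma * sqrt(T) = -0.37113320
exp(-rT) = 0.97824024; exp(-qT) = 1.00000000
P = K * exp(-rT) * N(-d2) - S_0 * exp(-qT) * N(-d1)
N(-d1) = 0.42118347; N(-d2) = 0.64473084
P = 1.0200 * 0.97824024 * 0.64473084 - 0.9500 * 1.00000000 * 0.42118347 = 0.2432


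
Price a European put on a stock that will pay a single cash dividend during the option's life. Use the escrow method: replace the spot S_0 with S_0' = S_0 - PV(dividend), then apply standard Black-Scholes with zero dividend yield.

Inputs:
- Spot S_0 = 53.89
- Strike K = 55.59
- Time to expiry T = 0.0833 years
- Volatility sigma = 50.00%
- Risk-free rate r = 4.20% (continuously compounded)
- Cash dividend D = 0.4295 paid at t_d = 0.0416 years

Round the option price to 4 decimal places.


Answer: Price = 4.1924

Derivation:
PV(D) = D * exp(-r * t_d) = 0.4295 * 0.99825433 = 0.42875023
S_0' = S_0 - PV(D) = 53.8900 - 0.42875023 = 53.46124977
d1 = (ln(S_0'/K) + (r + sigma^2/2)*T) / (sigma*sqrt(T)) = -0.17417620
d2 = d1 - sigma*sqrt(T) = -0.31848490
exp(-rT) = 0.99650751
N(-d1) = 0.56913651; N(-d2) = 0.62494143
P = K * exp(-rT) * N(-d2) - S_0' * N(-d1) = 55.5900 * 0.99650751 * 0.62494143 - 53.46124977 * 0.56913651 = 4.1924


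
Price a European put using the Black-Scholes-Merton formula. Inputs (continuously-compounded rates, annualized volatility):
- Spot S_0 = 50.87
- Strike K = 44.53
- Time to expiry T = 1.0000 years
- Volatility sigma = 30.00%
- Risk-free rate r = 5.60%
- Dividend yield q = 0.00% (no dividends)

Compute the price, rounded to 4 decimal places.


d1 = (ln(S/K) + (r - q + 0.5*sigma^2) * T) / (sigma * sqrt(T)) = 0.78036747
d2 = d1 - sigma * sqrt(T) = 0.48036747
exp(-rT) = 0.94553914; exp(-qT) = 1.00000000
P = K * exp(-rT) * N(-d2) - S_0 * exp(-qT) * N(-d1)
N(-d1) = 0.21758731; N(-d2) = 0.31548306
P = 44.5300 * 0.94553914 * 0.31548306 - 50.8700 * 1.00000000 * 0.21758731 = 2.2147

Answer: Price = 2.2147
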